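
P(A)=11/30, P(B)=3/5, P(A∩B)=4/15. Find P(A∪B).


P(A∪B) = P(A) + P(B) - P(A∩B)
= 11/30 + 3/5 - 4/15 = 7/10

7/10


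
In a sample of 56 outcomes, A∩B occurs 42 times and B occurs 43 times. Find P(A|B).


P(A|B) = P(A∩B)/P(B) = (42/56)/(43/56) = 42/43

42/43


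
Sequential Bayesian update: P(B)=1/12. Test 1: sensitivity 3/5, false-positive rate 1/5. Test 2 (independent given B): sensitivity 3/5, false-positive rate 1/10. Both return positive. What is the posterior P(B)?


After test 1: P(+) = 3/5*1/12 + 1/5*11/12 = 7/30
P(B|+) = (1/20)/(7/30) = 3/14
After test 2 (use post1 as new prior): P(+) = 3/5*3/14 + 1/10*11/14 = 29/140
P(B|+,+) = (9/70)/(29/140) = 18/29

18/29


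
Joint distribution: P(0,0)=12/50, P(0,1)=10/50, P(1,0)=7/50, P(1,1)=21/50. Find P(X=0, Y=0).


Read from table: P(X=0, Y=0) = 12/50 = 6/25

6/25


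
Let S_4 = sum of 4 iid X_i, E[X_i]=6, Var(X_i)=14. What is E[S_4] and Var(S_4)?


E[S_n] = n*mu = 4*6 = 24
Var(S_n) = n*sigma^2 = 4*14 = 56

E[S_4]=24, Var(S_4)=56


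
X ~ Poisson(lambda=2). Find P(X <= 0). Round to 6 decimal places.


P(X<=0) = e^(-2)*2^0/0!
≈ 0.1353352832
≈ 0.135335

0.135335


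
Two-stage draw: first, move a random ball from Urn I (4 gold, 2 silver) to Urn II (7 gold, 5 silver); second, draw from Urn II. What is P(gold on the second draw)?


P(transfer gold) = 4/6 = 2/3; P(transfer silver) = 1/3
If gold transferred: Urn II has 8 gold of 13, so P(gold|gold moved) = 8/13
If silver transferred: Urn II has 7 gold of 13, so P(gold|silver moved) = 7/13
By total probability: P(gold) = 2/3*8/13 + 1/3*7/13 = 23/39

23/39


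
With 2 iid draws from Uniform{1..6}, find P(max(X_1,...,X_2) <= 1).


P(max <= 1) = P(all X_i <= 1) = (P(X_1 <= 1))^2
= (1/6)^2 = 1/36

1/36


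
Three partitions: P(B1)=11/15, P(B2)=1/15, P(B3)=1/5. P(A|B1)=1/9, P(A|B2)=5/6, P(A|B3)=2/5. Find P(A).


P(A) = P(A|B1)P(B1) + P(A|B2)P(B2) + P(A|B3)P(B3)
= 1/9*11/15 + 5/6*1/15 + 2/5*1/5
= 11/135 + 1/18 + 2/25 = 293/1350

293/1350


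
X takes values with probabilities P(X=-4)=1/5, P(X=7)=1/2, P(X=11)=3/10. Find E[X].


E[X] = sum(x * P(x))
= -4*1/5 + 7*1/2 + 11*3/10
= 6

6


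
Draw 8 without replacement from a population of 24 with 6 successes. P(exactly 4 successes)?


P(X=4) = C(6,4)*C(18,4) / C(24,8)
= 15*3060 / 735471
= 45900/735471 = 300/4807

300/4807


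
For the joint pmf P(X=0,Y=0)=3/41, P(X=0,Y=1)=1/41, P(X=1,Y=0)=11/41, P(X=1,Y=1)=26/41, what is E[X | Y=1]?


P(Y=1) = 27/41
E[X|Y=1] = (0*1 + 1*26)/27 = 26/27

26/27


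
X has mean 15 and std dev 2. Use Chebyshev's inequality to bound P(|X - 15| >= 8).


k = 8/2 = 4
Chebyshev: P(|X-mu| >= k*sigma) <= 1/k^2 = 1/4^2 = 1/16

1/16


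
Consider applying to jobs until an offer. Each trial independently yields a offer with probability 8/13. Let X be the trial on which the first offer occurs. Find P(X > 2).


P(X > 2) = P(first 2 trials all fail) = (1-p)^2 = (5/13)^2 = 25/169

25/169


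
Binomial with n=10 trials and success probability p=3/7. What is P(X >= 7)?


P(X>=7) = P(X=7) + P(X=8) + P(X=9) + P(X=10)
= 16796160/282475249 + 4723920/282475249 + 787320/282475249 + 59049/282475249
= 3195207/40353607

3195207/40353607


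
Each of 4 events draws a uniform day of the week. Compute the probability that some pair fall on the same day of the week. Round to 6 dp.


P(all different) = prod((7-i)/7 for i=0..3) = 0.349854
P(at least one match) = 1 - 0.349854 = 0.650146

0.650146


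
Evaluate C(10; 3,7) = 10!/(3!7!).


10! = 3628800
Denominator: 3!=6 * 7!=5040
Coefficient = 3628800 / 30240 = 120

120


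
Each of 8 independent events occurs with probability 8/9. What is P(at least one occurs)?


P(at least one) = 1 - P(none)
P(none) = (1 - 8/9)^8 = (1/9)^8 = 1/43046721
P(at least one) = 1 - 1/43046721 = 43046720/43046721

43046720/43046721


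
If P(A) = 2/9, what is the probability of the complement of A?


P(A') = 1 - P(A) = 1 - 2/9 = 7/9

7/9


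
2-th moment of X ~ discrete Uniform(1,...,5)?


E[X^2] = (1/5) * sum(x^2 for x=1..5)
= 55/5 = 11

11


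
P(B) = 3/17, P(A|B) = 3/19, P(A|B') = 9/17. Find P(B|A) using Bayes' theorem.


P(A) = P(A|B)P(B) + P(A|B')P(B') = 3/19*3/17 + 9/17*14/17 = 2547/5491
P(B|A) = P(A|B)P(B)/P(A) = (9/323)/(2547/5491) = 17/283

17/283


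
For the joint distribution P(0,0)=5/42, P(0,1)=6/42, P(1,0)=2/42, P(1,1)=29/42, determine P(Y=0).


P(Y=0) = P(0,0)+P(1,0) = 5/42 + 2/42 = 7/42 = 1/6

1/6


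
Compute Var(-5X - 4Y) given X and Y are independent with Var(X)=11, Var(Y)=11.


Independence => Cov(X,Y)=0
Var(-5X - 4Y) = (-5)^2*Var(X) + (-4)^2*Var(Y)
= 25*11 + 16*11 = 451

451


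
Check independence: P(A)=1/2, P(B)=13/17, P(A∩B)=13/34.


P(A)*P(B) = 1/2*13/17 = 13/34
P(A∩B) = 13/34, which equals P(A)P(B), so independent

Yes, A and B are independent


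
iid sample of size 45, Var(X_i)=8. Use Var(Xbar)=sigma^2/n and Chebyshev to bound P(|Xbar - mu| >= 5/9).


Var(Xbar) = Var(X)/n = 8/45
Chebyshev: P(|Xbar-mu| >= 5/9) <= Var(Xbar)/(5/9)^2 = (8/45)/(25/81) = 72/125

72/125


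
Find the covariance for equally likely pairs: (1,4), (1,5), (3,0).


E[X]=5/3, E[Y]=3, E[XY]=3
Cov(X,Y) = E[XY] - E[X]E[Y] = 3 - 5/3*3 = -2

-2


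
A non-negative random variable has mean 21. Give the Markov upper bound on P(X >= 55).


Markov: P(X >= a) <= E[X]/a
P(X >= 55) <= 21/55

21/55


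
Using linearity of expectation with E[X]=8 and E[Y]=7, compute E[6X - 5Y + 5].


E[6X - 5Y + 5] = 6*E[X] - 5*E[Y] + 5
= (6)*(8) + (-5)*(7) + (5)
= 48 - 35 + 5 = 18

18


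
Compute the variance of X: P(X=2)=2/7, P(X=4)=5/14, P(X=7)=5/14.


E[X] = 9/2, E[X^2] = 341/14
Var(X) = E[X^2] - (E[X])^2 = 341/14 - (9/2)^2 = 115/28

115/28


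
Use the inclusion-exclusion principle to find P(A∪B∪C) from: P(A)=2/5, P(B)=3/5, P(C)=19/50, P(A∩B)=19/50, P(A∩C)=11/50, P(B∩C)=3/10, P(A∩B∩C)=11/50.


P(A∪B∪C) = P(A)+P(B)+P(C) - P(AB)-P(AC)-P(BC) + P(ABC)
= 2/5+3/5+19/50 - 19/50-11/50-3/10 + 11/50
= 7/10

7/10


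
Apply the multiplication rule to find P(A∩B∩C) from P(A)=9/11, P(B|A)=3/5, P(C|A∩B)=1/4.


P(A∩B∩C) = P(A) * P(B|A) * P(C|A∩B)
= 9/11 * 3/5 * 1/4
= 27/55 * 1/4 = 27/220

27/220


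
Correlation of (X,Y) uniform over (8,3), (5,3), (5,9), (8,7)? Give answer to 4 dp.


Cov(X,Y) = -0.7500, Var(X) = 2.2500, Var(Y) = 6.7500
rho = Cov/(sqrt(VarX)*sqrt(VarY)) = -0.1925

-0.1925


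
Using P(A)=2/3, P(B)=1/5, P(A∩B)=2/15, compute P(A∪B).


P(A∪B) = P(A) + P(B) - P(A∩B)
= 2/3 + 1/5 - 2/15 = 11/15

11/15


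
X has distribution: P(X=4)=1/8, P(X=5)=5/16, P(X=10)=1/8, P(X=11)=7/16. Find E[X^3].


E[X^3] = sum(g(x)*P(x))
= 64*1/8 + 125*5/16 + 1000*1/8 + 1331*7/16
= 6035/8

6035/8


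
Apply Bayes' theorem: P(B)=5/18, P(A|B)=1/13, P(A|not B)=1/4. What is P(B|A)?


P(A) = P(A|B)P(B) + P(A|B')P(B') = 1/13*5/18 + 1/4*13/18 = 21/104
P(B|A) = P(A|B)P(B)/P(A) = (5/234)/(21/104) = 20/189

20/189


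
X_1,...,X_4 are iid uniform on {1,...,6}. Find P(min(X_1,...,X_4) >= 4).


P(min >= 4) = P(all X_i >= 4) = (P(X_1 >= 4))^4
= (3/6)^4 = (1/2)^4 = 1/16

1/16


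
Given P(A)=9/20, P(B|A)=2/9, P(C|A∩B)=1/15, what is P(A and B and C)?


P(A∩B∩C) = P(A) * P(B|A) * P(C|A∩B)
= 9/20 * 2/9 * 1/15
= 1/10 * 1/15 = 1/150

1/150


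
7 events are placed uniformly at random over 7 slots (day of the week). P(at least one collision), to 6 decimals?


P(all different) = prod((7-i)/7 for i=0..6) = 0.006120
P(at least one match) = 1 - 0.006120 = 0.993880

0.993880


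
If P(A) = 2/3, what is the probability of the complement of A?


P(A') = 1 - P(A) = 1 - 2/3 = 1/3

1/3


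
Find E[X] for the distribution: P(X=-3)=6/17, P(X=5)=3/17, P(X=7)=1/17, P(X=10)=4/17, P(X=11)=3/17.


E[X] = sum(x * P(x))
= -3*6/17 + 5*3/17 + 7*1/17 + 10*4/17 + 11*3/17
= 77/17

77/17


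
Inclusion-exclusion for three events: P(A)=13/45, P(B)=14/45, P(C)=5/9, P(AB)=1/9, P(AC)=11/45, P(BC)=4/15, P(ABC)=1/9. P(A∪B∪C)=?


P(A∪B∪C) = P(A)+P(B)+P(C) - P(AB)-P(AC)-P(BC) + P(ABC)
= 13/45+14/45+5/9 - 1/9-11/45-4/15 + 1/9
= 29/45

29/45


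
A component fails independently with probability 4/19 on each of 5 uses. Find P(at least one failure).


P(at least one) = 1 - P(none)
P(none) = (1 - 4/19)^5 = (15/19)^5 = 759375/2476099
P(at least one) = 1 - 759375/2476099 = 1716724/2476099

1716724/2476099


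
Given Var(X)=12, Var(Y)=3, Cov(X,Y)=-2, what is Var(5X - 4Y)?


Var(5X - 4Y) = 5^2*Var(X) + (-4)^2*Var(Y) + 2*5*(-4)*Cov(X,Y)
= 25*12 + 16*3 - 40*(-2)
= 300 + 48 + 80 = 428

428


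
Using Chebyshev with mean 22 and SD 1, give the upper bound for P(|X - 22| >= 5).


k = 5/1 = 5
Chebyshev: P(|X-mu| >= k*sigma) <= 1/k^2 = 1/5^2 = 1/25

1/25


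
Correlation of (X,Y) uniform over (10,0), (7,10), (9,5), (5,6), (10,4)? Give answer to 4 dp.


Cov(X,Y) = -4.0000, Var(X) = 3.7600, Var(Y) = 10.4000
rho = Cov/(sqrt(VarX)*sqrt(VarY)) = -0.6397

-0.6397


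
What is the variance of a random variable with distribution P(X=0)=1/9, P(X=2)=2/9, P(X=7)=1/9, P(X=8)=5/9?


E[X] = 17/3, E[X^2] = 377/9
Var(X) = E[X^2] - (E[X])^2 = 377/9 - (17/3)^2 = 88/9

88/9


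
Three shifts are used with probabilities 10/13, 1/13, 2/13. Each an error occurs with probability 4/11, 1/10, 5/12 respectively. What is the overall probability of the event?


P(A) = P(A|B1)P(B1) + P(A|B2)P(B2) + P(A|B3)P(B3)
= 4/11*10/13 + 1/10*1/13 + 5/12*2/13
= 40/143 + 1/130 + 5/78 = 58/165

58/165


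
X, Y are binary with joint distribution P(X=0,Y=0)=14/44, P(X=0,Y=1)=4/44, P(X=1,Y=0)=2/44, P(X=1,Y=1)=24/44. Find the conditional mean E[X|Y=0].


P(Y=0) = 16/44
E[X|Y=0] = (0*14 + 1*2)/16 = 2/16 = 1/8

1/8


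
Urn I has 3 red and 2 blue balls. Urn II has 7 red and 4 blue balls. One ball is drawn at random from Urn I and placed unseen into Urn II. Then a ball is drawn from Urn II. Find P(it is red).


P(transfer red) = 3/5; P(transfer blue) = 2/5
If red transferred: Urn II has 8 red of 12, so P(red|red moved) = 2/3
If blue transferred: Urn II has 7 red of 12, so P(red|blue moved) = 7/12
By total probability: P(red) = 3/5*2/3 + 2/5*7/12 = 19/30

19/30


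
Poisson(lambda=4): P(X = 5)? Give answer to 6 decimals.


P(X=5) = e^(-4) * 4^5 / 5!
≈ 0.01831563889 * 1024 / 120
≈ 0.156293

0.156293


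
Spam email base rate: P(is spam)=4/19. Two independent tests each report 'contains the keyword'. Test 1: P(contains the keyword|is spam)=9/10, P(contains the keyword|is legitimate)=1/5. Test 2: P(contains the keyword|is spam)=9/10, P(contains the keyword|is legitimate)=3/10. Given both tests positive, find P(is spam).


After test 1: P(+) = 9/10*4/19 + 1/5*15/19 = 33/95
P(B|+) = (18/95)/(33/95) = 6/11
After test 2 (use post1 as new prior): P(+) = 9/10*6/11 + 3/10*5/11 = 69/110
P(B|+,+) = (27/55)/(69/110) = 18/23

18/23


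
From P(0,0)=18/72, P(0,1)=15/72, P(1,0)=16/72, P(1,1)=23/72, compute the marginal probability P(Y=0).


P(Y=0) = P(0,0)+P(1,0) = 18/72 + 16/72 = 34/72 = 17/36

17/36


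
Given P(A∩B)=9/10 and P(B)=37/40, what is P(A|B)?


P(A|B) = P(A∩B)/P(B) = (36/40)/(37/40) = 36/37

36/37


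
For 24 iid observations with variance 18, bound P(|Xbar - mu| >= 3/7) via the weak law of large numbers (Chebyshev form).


Var(Xbar) = Var(X)/n = 18/24
Chebyshev: P(|Xbar-mu| >= 3/7) <= Var(Xbar)/(3/7)^2 = (3/4)/(9/49) = 49/12
Bound exceeds 1, so trivial bound: 1

1


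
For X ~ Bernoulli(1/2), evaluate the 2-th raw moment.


For Bernoulli: X in {0,1}
E[X^2] = 0^2*(1-1/2) + 1^2*1/2 = 1/2

1/2


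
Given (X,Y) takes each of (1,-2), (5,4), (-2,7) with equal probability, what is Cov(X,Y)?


E[X]=4/3, E[Y]=3, E[XY]=4/3
Cov(X,Y) = E[XY] - E[X]E[Y] = 4/3 - 4/3*3 = -8/3

-8/3


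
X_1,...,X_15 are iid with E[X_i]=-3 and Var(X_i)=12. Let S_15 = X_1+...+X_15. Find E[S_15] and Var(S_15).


E[S_n] = n*mu = 15*-3 = -45
Var(S_n) = n*sigma^2 = 15*12 = 180

E[S_15]=-45, Var(S_15)=180


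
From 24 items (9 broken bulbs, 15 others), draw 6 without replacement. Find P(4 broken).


P(X=4) = C(9,4)*C(15,2) / C(24,6)
= 126*105 / 134596
= 13230/134596 = 945/9614

945/9614


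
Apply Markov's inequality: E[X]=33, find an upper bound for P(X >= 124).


Markov: P(X >= a) <= E[X]/a
P(X >= 124) <= 33/124

33/124


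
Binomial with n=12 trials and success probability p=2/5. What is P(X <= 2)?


P(X<=2) = P(X=0) + P(X=1) + P(X=2)
= 531441/244140625 + 4251528/244140625 + 15588936/244140625
= 4074381/48828125

4074381/48828125


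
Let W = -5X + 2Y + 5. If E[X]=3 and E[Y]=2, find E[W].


E[-5X + 2Y + 5] = -5*E[X] + 2*E[Y] + 5
= (-5)*(3) + (2)*(2) + (5)
= -15 + 4 + 5 = -6

-6


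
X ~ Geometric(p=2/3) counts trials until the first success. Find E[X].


For geometric (trials until first success), E[X] = 1/p = 1/(2/3) = 3/2

3/2


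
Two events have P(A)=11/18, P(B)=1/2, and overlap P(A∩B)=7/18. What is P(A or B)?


P(A∪B) = P(A) + P(B) - P(A∩B)
= 11/18 + 1/2 - 7/18 = 13/18

13/18


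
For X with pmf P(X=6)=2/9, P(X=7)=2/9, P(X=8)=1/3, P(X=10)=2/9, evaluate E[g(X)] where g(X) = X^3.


E[X^3] = sum(g(x)*P(x))
= 216*2/9 + 343*2/9 + 512*1/3 + 1000*2/9
= 4654/9

4654/9


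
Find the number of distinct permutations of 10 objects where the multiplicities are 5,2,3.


10! = 3628800
Denominator: 5!=120 * 2!=2 * 3!=6
Coefficient = 3628800 / 1440 = 2520

2520


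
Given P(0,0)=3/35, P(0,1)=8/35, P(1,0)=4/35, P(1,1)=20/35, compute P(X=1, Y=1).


Read from table: P(X=1, Y=1) = 20/35 = 4/7

4/7


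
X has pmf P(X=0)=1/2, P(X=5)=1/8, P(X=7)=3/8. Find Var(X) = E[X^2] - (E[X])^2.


E[X] = 13/4, E[X^2] = 43/2
Var(X) = E[X^2] - (E[X])^2 = 43/2 - (13/4)^2 = 175/16

175/16


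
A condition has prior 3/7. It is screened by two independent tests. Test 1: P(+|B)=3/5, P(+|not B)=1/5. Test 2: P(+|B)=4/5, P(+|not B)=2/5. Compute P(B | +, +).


After test 1: P(+) = 3/5*3/7 + 1/5*4/7 = 13/35
P(B|+) = (9/35)/(13/35) = 9/13
After test 2 (use post1 as new prior): P(+) = 4/5*9/13 + 2/5*4/13 = 44/65
P(B|+,+) = (36/65)/(44/65) = 9/11

9/11


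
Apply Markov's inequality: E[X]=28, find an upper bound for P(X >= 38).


Markov: P(X >= a) <= E[X]/a
P(X >= 38) <= 28/38 = 14/19

14/19


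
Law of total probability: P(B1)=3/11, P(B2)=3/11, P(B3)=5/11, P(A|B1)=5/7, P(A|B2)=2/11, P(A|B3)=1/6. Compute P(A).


P(A) = P(A|B1)P(B1) + P(A|B2)P(B2) + P(A|B3)P(B3)
= 5/7*3/11 + 2/11*3/11 + 1/6*5/11
= 15/77 + 6/121 + 5/66 = 1627/5082

1627/5082


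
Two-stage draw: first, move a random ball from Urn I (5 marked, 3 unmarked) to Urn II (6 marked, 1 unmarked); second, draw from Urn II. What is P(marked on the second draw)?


P(transfer marked) = 5/8; P(transfer unmarked) = 3/8
If marked transferred: Urn II has 7 marked of 8, so P(marked|marked moved) = 7/8
If unmarked transferred: Urn II has 6 marked of 8, so P(marked|unmarked moved) = 3/4
By total probability: P(marked) = 5/8*7/8 + 3/8*3/4 = 53/64

53/64


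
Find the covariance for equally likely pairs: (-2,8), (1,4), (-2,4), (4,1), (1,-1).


E[X]=2/5, E[Y]=16/5, E[XY]=-17/5
Cov(X,Y) = E[XY] - E[X]E[Y] = -17/5 - 2/5*16/5 = -117/25

-117/25


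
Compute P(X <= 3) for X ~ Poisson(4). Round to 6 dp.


P(X<=3) = e^(-4)*4^0/0! + e^(-4)*4^1/1! + e^(-4)*4^2/2! + e^(-4)*4^3/3!
≈ 0.0183156389 + 0.0732625556 + 0.1465251111 + 0.1953668148
= 0.4334701204
≈ 0.433470

0.433470


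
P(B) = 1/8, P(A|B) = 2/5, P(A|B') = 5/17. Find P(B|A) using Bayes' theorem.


P(A) = P(A|B)P(B) + P(A|B')P(B') = 2/5*1/8 + 5/17*7/8 = 209/680
P(B|A) = P(A|B)P(B)/P(A) = (1/20)/(209/680) = 34/209

34/209


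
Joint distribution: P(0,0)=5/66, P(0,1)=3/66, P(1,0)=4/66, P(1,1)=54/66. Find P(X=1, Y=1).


Read from table: P(X=1, Y=1) = 54/66 = 9/11

9/11


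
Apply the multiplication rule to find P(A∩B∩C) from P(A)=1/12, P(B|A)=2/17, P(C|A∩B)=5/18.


P(A∩B∩C) = P(A) * P(B|A) * P(C|A∩B)
= 1/12 * 2/17 * 5/18
= 1/102 * 5/18 = 5/1836

5/1836


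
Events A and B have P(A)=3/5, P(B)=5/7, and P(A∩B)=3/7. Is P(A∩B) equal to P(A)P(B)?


P(A)*P(B) = 3/5*5/7 = 3/7
P(A∩B) = 3/7, which equals P(A)P(B), so independent

Yes, A and B are independent


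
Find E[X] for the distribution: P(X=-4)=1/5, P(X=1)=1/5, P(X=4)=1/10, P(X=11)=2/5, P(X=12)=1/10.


E[X] = sum(x * P(x))
= -4*1/5 + 1*1/5 + 4*1/10 + 11*2/5 + 12*1/10
= 27/5

27/5


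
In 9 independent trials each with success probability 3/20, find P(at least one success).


P(at least one) = 1 - P(none)
P(none) = (1 - 3/20)^9 = (17/20)^9 = 118587876497/512000000000
P(at least one) = 1 - 118587876497/512000000000 = 393412123503/512000000000

393412123503/512000000000


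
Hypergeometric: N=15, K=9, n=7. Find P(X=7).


P(X=7) = C(9,7)*C(6,0) / C(15,7)
= 36*1 / 6435
= 36/6435 = 4/715

4/715


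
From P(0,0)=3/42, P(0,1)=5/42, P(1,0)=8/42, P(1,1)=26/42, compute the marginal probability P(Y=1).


P(Y=1) = P(0,1)+P(1,1) = 5/42 + 26/42 = 31/42

31/42


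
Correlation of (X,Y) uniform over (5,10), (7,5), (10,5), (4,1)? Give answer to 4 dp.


Cov(X,Y) = 0.6250, Var(X) = 5.2500, Var(Y) = 10.1875
rho = Cov/(sqrt(VarX)*sqrt(VarY)) = 0.0855

0.0855


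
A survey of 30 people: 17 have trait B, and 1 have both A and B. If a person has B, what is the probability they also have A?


P(A|B) = P(A∩B)/P(B) = (1/30)/(17/30) = 1/17

1/17


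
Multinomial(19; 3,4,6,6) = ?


19! = 121645100408832000
Denominator: 3!=6 * 4!=24 * 6!=720 * 6!=720
Coefficient = 121645100408832000 / 74649600 = 1629547920

1629547920


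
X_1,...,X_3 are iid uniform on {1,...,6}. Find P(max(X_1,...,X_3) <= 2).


P(max <= 2) = P(all X_i <= 2) = (P(X_1 <= 2))^3
= (2/6)^3 = (1/3)^3 = 1/27

1/27


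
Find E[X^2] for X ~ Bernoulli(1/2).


For Bernoulli: X in {0,1}
E[X^2] = 0^2*(1-1/2) + 1^2*1/2 = 1/2

1/2


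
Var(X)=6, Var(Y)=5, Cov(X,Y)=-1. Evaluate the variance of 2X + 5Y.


Var(2X + 5Y) = 2^2*Var(X) + 5^2*Var(Y) + 2*2*5*Cov(X,Y)
= 4*6 + 25*5 + 20*(-1)
= 24 + 125 - 20 = 129

129


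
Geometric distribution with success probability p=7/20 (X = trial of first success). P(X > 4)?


P(X > 4) = P(first 4 trials all fail) = (1-p)^4 = (13/20)^4 = 28561/160000

28561/160000


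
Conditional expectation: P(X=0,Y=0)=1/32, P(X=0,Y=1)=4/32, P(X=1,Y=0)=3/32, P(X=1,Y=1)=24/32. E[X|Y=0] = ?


P(Y=0) = 4/32
E[X|Y=0] = (0*1 + 1*3)/4 = 3/4

3/4


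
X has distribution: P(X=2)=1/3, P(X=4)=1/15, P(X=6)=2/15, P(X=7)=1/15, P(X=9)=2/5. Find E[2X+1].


E[2X+1] = sum(g(x)*P(x))
= 5*1/3 + 9*1/15 + 13*2/15 + 15*1/15 + 19*2/5
= 63/5

63/5


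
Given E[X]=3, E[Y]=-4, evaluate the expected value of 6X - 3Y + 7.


E[6X - 3Y + 7] = 6*E[X] - 3*E[Y] + 7
= (6)*(3) + (-3)*(-4) + (7)
= 18 + 12 + 7 = 37

37


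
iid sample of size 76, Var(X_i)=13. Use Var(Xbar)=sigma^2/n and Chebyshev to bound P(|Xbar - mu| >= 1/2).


Var(Xbar) = Var(X)/n = 13/76
Chebyshev: P(|Xbar-mu| >= 1/2) <= Var(Xbar)/(1/2)^2 = (13/76)/(1/4) = 13/19

13/19


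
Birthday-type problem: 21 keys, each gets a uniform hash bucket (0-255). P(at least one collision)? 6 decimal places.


P(all different) = prod((256-i)/256 for i=0..20) = 0.430362
P(at least one match) = 1 - 0.430362 = 0.569638

0.569638


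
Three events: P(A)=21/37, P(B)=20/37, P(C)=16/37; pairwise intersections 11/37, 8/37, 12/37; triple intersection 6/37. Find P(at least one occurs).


P(A∪B∪C) = P(A)+P(B)+P(C) - P(AB)-P(AC)-P(BC) + P(ABC)
= 21/37+20/37+16/37 - 11/37-8/37-12/37 + 6/37
= 32/37

32/37


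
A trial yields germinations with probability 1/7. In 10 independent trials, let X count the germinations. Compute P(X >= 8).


P(X>=8) = P(X=8) + P(X=9) + P(X=10)
= 1620/282475249 + 60/282475249 + 1/282475249
= 1681/282475249

1681/282475249


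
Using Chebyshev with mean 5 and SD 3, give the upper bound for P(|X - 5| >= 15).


k = 15/3 = 5
Chebyshev: P(|X-mu| >= k*sigma) <= 1/k^2 = 1/5^2 = 1/25

1/25


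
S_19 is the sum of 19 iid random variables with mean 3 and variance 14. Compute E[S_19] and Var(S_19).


E[S_n] = n*mu = 19*3 = 57
Var(S_n) = n*sigma^2 = 19*14 = 266

E[S_19]=57, Var(S_19)=266


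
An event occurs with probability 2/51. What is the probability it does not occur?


P(A') = 1 - P(A) = 1 - 2/51 = 49/51

49/51


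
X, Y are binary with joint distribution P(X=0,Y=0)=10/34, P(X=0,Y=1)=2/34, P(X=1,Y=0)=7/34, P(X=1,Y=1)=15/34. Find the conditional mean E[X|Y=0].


P(Y=0) = 17/34
E[X|Y=0] = (0*10 + 1*7)/17 = 7/17

7/17


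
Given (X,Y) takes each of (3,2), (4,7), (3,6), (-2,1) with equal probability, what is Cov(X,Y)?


E[X]=2, E[Y]=4, E[XY]=25/2
Cov(X,Y) = E[XY] - E[X]E[Y] = 25/2 - 2*4 = 9/2

9/2


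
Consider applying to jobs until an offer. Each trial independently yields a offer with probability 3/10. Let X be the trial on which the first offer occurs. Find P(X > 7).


P(X > 7) = P(first 7 trials all fail) = (1-p)^7 = (7/10)^7 = 823543/10000000

823543/10000000


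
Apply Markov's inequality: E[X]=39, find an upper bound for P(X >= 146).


Markov: P(X >= a) <= E[X]/a
P(X >= 146) <= 39/146

39/146


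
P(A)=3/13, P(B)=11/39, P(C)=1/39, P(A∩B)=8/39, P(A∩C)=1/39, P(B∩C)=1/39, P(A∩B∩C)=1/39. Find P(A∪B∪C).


P(A∪B∪C) = P(A)+P(B)+P(C) - P(AB)-P(AC)-P(BC) + P(ABC)
= 3/13+11/39+1/39 - 8/39-1/39-1/39 + 1/39
= 4/13

4/13


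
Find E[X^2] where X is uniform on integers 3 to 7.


E[X^2] = (1/5) * sum(x^2 for x=3..7)
= 135/5 = 27

27


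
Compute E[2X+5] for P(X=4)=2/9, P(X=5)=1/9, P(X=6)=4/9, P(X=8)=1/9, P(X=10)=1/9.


E[2X+5] = sum(g(x)*P(x))
= 13*2/9 + 15*1/9 + 17*4/9 + 21*1/9 + 25*1/9
= 155/9

155/9


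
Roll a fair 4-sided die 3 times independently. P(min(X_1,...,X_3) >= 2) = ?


P(min >= 2) = P(all X_i >= 2) = (P(X_1 >= 2))^3
= (3/4)^3 = 27/64

27/64


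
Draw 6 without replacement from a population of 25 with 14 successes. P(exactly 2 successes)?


P(X=2) = C(14,2)*C(11,4) / C(25,6)
= 91*330 / 177100
= 30030/177100 = 39/230

39/230


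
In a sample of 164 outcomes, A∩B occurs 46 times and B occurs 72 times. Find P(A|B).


P(A|B) = P(A∩B)/P(B) = (46/164)/(72/164) = 46/72 = 23/36

23/36


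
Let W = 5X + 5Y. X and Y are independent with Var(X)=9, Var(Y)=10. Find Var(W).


Independence => Cov(X,Y)=0
Var(5X + 5Y) = 5^2*Var(X) + 5^2*Var(Y)
= 25*9 + 25*10 = 475

475


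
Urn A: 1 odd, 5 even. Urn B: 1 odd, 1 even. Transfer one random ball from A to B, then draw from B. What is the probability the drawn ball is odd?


P(transfer odd) = 1/6; P(transfer even) = 5/6
If odd transferred: Urn II has 2 odd of 3, so P(odd|odd moved) = 2/3
If even transferred: Urn II has 1 odd of 3, so P(odd|even moved) = 1/3
By total probability: P(odd) = 1/6*2/3 + 5/6*1/3 = 7/18

7/18


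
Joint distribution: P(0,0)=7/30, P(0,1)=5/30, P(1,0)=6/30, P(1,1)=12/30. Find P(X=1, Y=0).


Read from table: P(X=1, Y=0) = 6/30 = 1/5

1/5


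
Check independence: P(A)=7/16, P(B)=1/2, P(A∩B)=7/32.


P(A)*P(B) = 7/16*1/2 = 7/32
P(A∩B) = 7/32, which equals P(A)P(B), so independent

Yes, A and B are independent


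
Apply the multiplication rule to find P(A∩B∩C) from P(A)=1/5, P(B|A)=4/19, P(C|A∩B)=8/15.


P(A∩B∩C) = P(A) * P(B|A) * P(C|A∩B)
= 1/5 * 4/19 * 8/15
= 4/95 * 8/15 = 32/1425

32/1425


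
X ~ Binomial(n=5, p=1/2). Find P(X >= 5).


P(X>=5) = P(X=5)
= 1/32
= 1/32

1/32


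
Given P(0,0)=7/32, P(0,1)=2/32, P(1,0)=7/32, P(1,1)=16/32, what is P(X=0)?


P(X=0) = P(0,0)+P(0,1) = 7/32 + 2/32 = 9/32

9/32


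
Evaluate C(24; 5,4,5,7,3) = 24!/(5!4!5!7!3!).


24! = 620448401733239439360000
Denominator: 5!=120 * 4!=24 * 5!=120 * 7!=5040 * 3!=6
Coefficient = 620448401733239439360000 / 10450944000 = 59367689821440

59367689821440


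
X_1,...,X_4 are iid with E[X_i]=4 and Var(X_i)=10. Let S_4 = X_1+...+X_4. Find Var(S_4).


By independence, Var(S_n) = n*Var(X_1) = 4*10 = 40

40


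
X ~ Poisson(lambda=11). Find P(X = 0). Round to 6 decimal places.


P(X=0) = e^(-11) * 11^0 / 0!
≈ 0.00001670170079 * 1 / 1
≈ 0.000017

0.000017


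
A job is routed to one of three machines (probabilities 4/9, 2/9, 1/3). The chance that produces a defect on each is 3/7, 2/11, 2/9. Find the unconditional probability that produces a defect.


P(A) = P(A|B1)P(B1) + P(A|B2)P(B2) + P(A|B3)P(B3)
= 3/7*4/9 + 2/11*2/9 + 2/9*1/3
= 4/21 + 4/99 + 2/27 = 634/2079

634/2079


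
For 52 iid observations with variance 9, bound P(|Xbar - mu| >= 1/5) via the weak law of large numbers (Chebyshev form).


Var(Xbar) = Var(X)/n = 9/52
Chebyshev: P(|Xbar-mu| >= 1/5) <= Var(Xbar)/(1/5)^2 = (9/52)/(1/25) = 225/52
Bound exceeds 1, so trivial bound: 1

1


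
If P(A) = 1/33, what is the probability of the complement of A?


P(A') = 1 - P(A) = 1 - 1/33 = 32/33

32/33


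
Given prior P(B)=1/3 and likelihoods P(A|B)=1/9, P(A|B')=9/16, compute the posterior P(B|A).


P(A) = P(A|B)P(B) + P(A|B')P(B') = 1/9*1/3 + 9/16*2/3 = 89/216
P(B|A) = P(A|B)P(B)/P(A) = (1/27)/(89/216) = 8/89

8/89


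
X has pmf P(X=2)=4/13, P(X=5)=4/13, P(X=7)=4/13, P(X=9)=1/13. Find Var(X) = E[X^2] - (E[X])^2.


E[X] = 5, E[X^2] = 393/13
Var(X) = E[X^2] - (E[X])^2 = 393/13 - (5)^2 = 68/13

68/13


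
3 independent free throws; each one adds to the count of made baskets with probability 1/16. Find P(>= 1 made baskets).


P(at least one) = 1 - P(none)
P(none) = (1 - 1/16)^3 = (15/16)^3 = 3375/4096
P(at least one) = 1 - 3375/4096 = 721/4096

721/4096


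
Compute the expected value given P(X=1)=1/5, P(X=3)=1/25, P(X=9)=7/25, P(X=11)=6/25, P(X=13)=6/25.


E[X] = sum(x * P(x))
= 1*1/5 + 3*1/25 + 9*7/25 + 11*6/25 + 13*6/25
= 43/5

43/5


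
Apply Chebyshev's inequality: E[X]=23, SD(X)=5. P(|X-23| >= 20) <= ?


k = 20/5 = 4
Chebyshev: P(|X-mu| >= k*sigma) <= 1/k^2 = 1/4^2 = 1/16

1/16


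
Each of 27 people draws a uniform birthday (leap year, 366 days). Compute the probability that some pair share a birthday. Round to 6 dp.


P(all different) = prod((366-i)/366 for i=0..26) = 0.374173
P(at least one match) = 1 - 0.374173 = 0.625827

0.625827


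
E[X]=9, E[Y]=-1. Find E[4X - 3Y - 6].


E[4X - 3Y - 6] = 4*E[X] - 3*E[Y] - 6
= (4)*(9) + (-3)*(-1) + (-6)
= 36 + 3 - 6 = 33

33


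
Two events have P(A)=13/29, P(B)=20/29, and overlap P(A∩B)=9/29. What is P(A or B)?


P(A∪B) = P(A) + P(B) - P(A∩B)
= 13/29 + 20/29 - 9/29 = 24/29

24/29


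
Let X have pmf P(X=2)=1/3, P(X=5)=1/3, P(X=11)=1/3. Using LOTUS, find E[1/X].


E[1/X] = sum(g(x)*P(x))
= 1/2*1/3 + 1/5*1/3 + 1/11*1/3
= 29/110

29/110


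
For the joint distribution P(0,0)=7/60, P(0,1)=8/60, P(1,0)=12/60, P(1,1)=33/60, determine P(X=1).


P(X=1) = P(1,0)+P(1,1) = 12/60 + 33/60 = 45/60 = 3/4

3/4


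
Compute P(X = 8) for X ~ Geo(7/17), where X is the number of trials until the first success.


P(X=8) = (1-p)^7 * p = (10/17)^7 * 7/17
= 10000000/410338673 * 7/17 = 70000000/6975757441

70000000/6975757441


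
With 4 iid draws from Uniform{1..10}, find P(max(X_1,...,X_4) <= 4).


P(max <= 4) = P(all X_i <= 4) = (P(X_1 <= 4))^4
= (4/10)^4 = (2/5)^4 = 16/625

16/625


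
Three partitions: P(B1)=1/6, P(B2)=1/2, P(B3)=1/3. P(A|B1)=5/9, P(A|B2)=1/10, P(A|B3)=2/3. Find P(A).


P(A) = P(A|B1)P(B1) + P(A|B2)P(B2) + P(A|B3)P(B3)
= 5/9*1/6 + 1/10*1/2 + 2/3*1/3
= 5/54 + 1/20 + 2/9 = 197/540

197/540


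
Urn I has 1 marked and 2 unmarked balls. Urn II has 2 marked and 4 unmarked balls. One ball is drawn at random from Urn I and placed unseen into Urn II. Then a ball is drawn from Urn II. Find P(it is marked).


P(transfer marked) = 1/3; P(transfer unmarked) = 2/3
If marked transferred: Urn II has 3 marked of 7, so P(marked|marked moved) = 3/7
If unmarked transferred: Urn II has 2 marked of 7, so P(marked|unmarked moved) = 2/7
By total probability: P(marked) = 1/3*3/7 + 2/3*2/7 = 1/3

1/3


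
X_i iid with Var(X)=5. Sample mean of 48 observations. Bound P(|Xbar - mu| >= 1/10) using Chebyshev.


Var(Xbar) = Var(X)/n = 5/48
Chebyshev: P(|Xbar-mu| >= 1/10) <= Var(Xbar)/(1/10)^2 = (5/48)/(1/100) = 125/12
Bound exceeds 1, so trivial bound: 1

1


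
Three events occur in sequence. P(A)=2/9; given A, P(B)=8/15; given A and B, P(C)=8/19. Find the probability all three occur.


P(A∩B∩C) = P(A) * P(B|A) * P(C|A∩B)
= 2/9 * 8/15 * 8/19
= 16/135 * 8/19 = 128/2565

128/2565


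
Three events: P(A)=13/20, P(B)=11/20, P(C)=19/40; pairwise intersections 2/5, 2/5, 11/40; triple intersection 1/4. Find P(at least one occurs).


P(A∪B∪C) = P(A)+P(B)+P(C) - P(AB)-P(AC)-P(BC) + P(ABC)
= 13/20+11/20+19/40 - 2/5-2/5-11/40 + 1/4
= 17/20

17/20


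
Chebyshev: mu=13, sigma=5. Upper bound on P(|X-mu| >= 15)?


k = 15/5 = 3
Chebyshev: P(|X-mu| >= k*sigma) <= 1/k^2 = 1/3^2 = 1/9

1/9


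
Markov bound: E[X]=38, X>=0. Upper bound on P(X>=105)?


Markov: P(X >= a) <= E[X]/a
P(X >= 105) <= 38/105

38/105


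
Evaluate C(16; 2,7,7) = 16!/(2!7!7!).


16! = 20922789888000
Denominator: 2!=2 * 7!=5040 * 7!=5040
Coefficient = 20922789888000 / 50803200 = 411840

411840


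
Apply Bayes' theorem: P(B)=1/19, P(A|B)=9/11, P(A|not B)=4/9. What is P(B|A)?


P(A) = P(A|B)P(B) + P(A|B')P(B') = 9/11*1/19 + 4/9*18/19 = 97/209
P(B|A) = P(A|B)P(B)/P(A) = (9/209)/(97/209) = 9/97

9/97


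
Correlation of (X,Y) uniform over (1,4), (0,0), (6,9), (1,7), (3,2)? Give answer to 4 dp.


Cov(X,Y) = 4.5200, Var(X) = 4.5600, Var(Y) = 10.6400
rho = Cov/(sqrt(VarX)*sqrt(VarY)) = 0.6489

0.6489


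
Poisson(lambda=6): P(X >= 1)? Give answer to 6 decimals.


P(X>=1) = 1 - P(X<=0) = 1 - (e^(-6)*6^0/0!)
≈ 1 - 0.0024787522 = 0.9975212478
≈ 0.997521

0.997521


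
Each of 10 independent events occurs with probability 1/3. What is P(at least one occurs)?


P(at least one) = 1 - P(none)
P(none) = (1 - 1/3)^10 = (2/3)^10 = 1024/59049
P(at least one) = 1 - 1024/59049 = 58025/59049

58025/59049


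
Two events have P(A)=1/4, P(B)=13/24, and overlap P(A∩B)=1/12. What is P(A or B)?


P(A∪B) = P(A) + P(B) - P(A∩B)
= 1/4 + 13/24 - 1/12 = 17/24

17/24


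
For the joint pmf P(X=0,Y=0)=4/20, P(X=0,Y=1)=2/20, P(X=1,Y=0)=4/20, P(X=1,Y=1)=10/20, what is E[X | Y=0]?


P(Y=0) = 8/20
E[X|Y=0] = (0*4 + 1*4)/8 = 4/8 = 1/2

1/2


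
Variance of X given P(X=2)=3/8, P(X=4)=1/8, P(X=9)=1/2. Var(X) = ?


E[X] = 23/4, E[X^2] = 44
Var(X) = E[X^2] - (E[X])^2 = 44 - (23/4)^2 = 175/16

175/16


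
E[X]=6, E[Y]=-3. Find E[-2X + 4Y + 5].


E[-2X + 4Y + 5] = -2*E[X] + 4*E[Y] + 5
= (-2)*(6) + (4)*(-3) + (5)
= -12 - 12 + 5 = -19

-19


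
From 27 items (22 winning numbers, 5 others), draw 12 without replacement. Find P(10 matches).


P(X=10) = C(22,10)*C(5,2) / C(27,12)
= 646646*10 / 17383860
= 6466460/17383860 = 77/207

77/207


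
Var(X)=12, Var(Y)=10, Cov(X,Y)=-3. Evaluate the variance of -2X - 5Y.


Var(-2X - 5Y) = (-2)^2*Var(X) + (-5)^2*Var(Y) + 2*(-2)*(-5)*Cov(X,Y)
= 4*12 + 25*10 + 20*(-3)
= 48 + 250 - 60 = 238

238


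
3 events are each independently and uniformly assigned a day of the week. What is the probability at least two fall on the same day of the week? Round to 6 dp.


P(all different) = prod((7-i)/7 for i=0..2) = 0.612245
P(at least one match) = 1 - 0.612245 = 0.387755

0.387755


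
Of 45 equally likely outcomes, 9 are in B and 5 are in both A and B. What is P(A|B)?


P(A|B) = P(A∩B)/P(B) = (5/45)/(9/45) = 5/9

5/9


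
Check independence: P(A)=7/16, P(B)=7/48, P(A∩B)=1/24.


P(A)*P(B) = 7/16*7/48 = 49/768
P(A∩B) = 1/24 != 49/768, so not independent

No, A and B are not independent


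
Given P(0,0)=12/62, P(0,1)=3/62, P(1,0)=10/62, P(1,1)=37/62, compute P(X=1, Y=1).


Read from table: P(X=1, Y=1) = 37/62

37/62


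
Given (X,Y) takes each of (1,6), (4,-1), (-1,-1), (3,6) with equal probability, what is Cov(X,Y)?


E[X]=7/4, E[Y]=5/2, E[XY]=21/4
Cov(X,Y) = E[XY] - E[X]E[Y] = 21/4 - 7/4*5/2 = 7/8

7/8


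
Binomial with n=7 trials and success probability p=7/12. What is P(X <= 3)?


P(X<=3) = P(X=0) + P(X=1) + P(X=2) + P(X=3)
= 78125/35831808 + 765625/35831808 + 1071875/11943936 + 7503125/35831808
= 2890625/8957952

2890625/8957952


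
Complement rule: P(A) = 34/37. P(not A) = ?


P(A') = 1 - P(A) = 1 - 34/37 = 3/37

3/37


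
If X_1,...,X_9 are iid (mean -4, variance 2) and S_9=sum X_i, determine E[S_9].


E[S_n] = n*E[X_1] = 9*-4 = -36

-36


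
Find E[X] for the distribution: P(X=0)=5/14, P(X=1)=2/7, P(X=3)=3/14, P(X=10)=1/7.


E[X] = sum(x * P(x))
= 0*5/14 + 1*2/7 + 3*3/14 + 10*1/7
= 33/14

33/14


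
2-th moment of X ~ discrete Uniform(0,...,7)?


E[X^2] = (1/8) * sum(x^2 for x=0..7)
= 140/8 = 35/2

35/2


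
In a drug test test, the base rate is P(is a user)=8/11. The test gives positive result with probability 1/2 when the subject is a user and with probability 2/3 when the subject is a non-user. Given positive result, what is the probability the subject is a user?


P(A) = P(A|B)P(B) + P(A|B')P(B') = 1/2*8/11 + 2/3*3/11 = 6/11
P(B|A) = P(A|B)P(B)/P(A) = (4/11)/(6/11) = 2/3

2/3


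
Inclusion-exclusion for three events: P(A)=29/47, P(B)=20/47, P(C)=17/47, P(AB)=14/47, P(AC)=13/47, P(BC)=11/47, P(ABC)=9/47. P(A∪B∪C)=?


P(A∪B∪C) = P(A)+P(B)+P(C) - P(AB)-P(AC)-P(BC) + P(ABC)
= 29/47+20/47+17/47 - 14/47-13/47-11/47 + 9/47
= 37/47

37/47


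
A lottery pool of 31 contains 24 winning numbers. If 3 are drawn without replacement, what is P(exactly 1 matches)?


P(X=1) = C(24,1)*C(7,2) / C(31,3)
= 24*21 / 4495
= 504/4495

504/4495


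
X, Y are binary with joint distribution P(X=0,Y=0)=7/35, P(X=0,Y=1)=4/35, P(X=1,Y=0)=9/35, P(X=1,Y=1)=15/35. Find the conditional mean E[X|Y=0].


P(Y=0) = 16/35
E[X|Y=0] = (0*7 + 1*9)/16 = 9/16

9/16


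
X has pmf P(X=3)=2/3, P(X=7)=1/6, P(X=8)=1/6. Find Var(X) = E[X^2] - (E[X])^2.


E[X] = 9/2, E[X^2] = 149/6
Var(X) = E[X^2] - (E[X])^2 = 149/6 - (9/2)^2 = 55/12

55/12


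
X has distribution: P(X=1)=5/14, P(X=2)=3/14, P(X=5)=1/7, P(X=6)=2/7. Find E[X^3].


E[X^3] = sum(g(x)*P(x))
= 1*5/14 + 8*3/14 + 125*1/7 + 216*2/7
= 1143/14

1143/14


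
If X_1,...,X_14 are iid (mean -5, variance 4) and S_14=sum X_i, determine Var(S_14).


By independence, Var(S_n) = n*Var(X_1) = 14*4 = 56

56


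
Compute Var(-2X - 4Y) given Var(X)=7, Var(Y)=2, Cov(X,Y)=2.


Var(-2X - 4Y) = (-2)^2*Var(X) + (-4)^2*Var(Y) + 2*(-2)*(-4)*Cov(X,Y)
= 4*7 + 16*2 + 16*2
= 28 + 32 + 32 = 92

92


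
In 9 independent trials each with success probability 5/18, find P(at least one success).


P(at least one) = 1 - P(none)
P(none) = (1 - 5/18)^9 = (13/18)^9 = 10604499373/198359290368
P(at least one) = 1 - 10604499373/198359290368 = 187754790995/198359290368

187754790995/198359290368


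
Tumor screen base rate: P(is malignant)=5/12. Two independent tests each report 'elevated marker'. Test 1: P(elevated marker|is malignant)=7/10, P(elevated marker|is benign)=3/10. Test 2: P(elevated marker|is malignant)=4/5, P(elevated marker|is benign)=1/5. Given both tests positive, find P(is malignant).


After test 1: P(+) = 7/10*5/12 + 3/10*7/12 = 7/15
P(B|+) = (7/24)/(7/15) = 5/8
After test 2 (use post1 as new prior): P(+) = 4/5*5/8 + 1/5*3/8 = 23/40
P(B|+,+) = (1/2)/(23/40) = 20/23

20/23


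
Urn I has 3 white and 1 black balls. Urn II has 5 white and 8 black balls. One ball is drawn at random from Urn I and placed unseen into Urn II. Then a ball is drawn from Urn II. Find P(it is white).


P(transfer white) = 3/4; P(transfer black) = 1/4
If white transferred: Urn II has 6 white of 14, so P(white|white moved) = 3/7
If black transferred: Urn II has 5 white of 14, so P(white|black moved) = 5/14
By total probability: P(white) = 3/4*3/7 + 1/4*5/14 = 23/56

23/56


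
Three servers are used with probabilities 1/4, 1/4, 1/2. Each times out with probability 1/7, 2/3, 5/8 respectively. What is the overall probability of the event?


P(A) = P(A|B1)P(B1) + P(A|B2)P(B2) + P(A|B3)P(B3)
= 1/7*1/4 + 2/3*1/4 + 5/8*1/2
= 1/28 + 1/6 + 5/16 = 173/336

173/336


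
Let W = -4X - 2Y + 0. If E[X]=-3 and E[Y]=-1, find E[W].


E[-4X - 2Y + 0] = -4*E[X] - 2*E[Y] + 0
= (-4)*(-3) + (-2)*(-1) + (0)
= 12 + 2 + 0 = 14

14


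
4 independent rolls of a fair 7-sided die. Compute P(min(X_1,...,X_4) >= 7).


P(min >= 7) = P(all X_i >= 7) = (P(X_1 >= 7))^4
= (1/7)^4 = 1/2401

1/2401


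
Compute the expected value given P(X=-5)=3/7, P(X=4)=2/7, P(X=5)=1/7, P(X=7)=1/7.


E[X] = sum(x * P(x))
= -5*3/7 + 4*2/7 + 5*1/7 + 7*1/7
= 5/7

5/7


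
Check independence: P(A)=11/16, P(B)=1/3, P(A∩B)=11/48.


P(A)*P(B) = 11/16*1/3 = 11/48
P(A∩B) = 11/48, which equals P(A)P(B), so independent

Yes, A and B are independent


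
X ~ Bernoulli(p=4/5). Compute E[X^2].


For Bernoulli: X in {0,1}
E[X^2] = 0^2*(1-4/5) + 1^2*4/5 = 4/5

4/5


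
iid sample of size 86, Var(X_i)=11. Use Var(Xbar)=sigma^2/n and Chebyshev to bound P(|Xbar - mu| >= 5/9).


Var(Xbar) = Var(X)/n = 11/86
Chebyshev: P(|Xbar-mu| >= 5/9) <= Var(Xbar)/(5/9)^2 = (11/86)/(25/81) = 891/2150

891/2150


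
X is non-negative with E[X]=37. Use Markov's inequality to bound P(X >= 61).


Markov: P(X >= a) <= E[X]/a
P(X >= 61) <= 37/61

37/61


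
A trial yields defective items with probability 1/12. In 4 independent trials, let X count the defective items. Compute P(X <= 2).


P(X<=2) = P(X=0) + P(X=1) + P(X=2)
= 14641/20736 + 1331/5184 + 121/3456
= 2299/2304

2299/2304


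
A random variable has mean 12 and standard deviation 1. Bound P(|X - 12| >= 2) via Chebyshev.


k = 2/1 = 2
Chebyshev: P(|X-mu| >= k*sigma) <= 1/k^2 = 1/2^2 = 1/4

1/4


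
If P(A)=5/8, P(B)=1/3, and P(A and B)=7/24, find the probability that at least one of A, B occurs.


P(A∪B) = P(A) + P(B) - P(A∩B)
= 5/8 + 1/3 - 7/24 = 2/3

2/3


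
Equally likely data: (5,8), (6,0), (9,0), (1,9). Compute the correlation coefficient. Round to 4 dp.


Cov(X,Y) = -10.0625, Var(X) = 8.1875, Var(Y) = 18.1875
rho = Cov/(sqrt(VarX)*sqrt(VarY)) = -0.8246

-0.8246


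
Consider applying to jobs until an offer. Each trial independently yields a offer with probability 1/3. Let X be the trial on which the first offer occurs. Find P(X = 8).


P(X=8) = (1-p)^7 * p = (2/3)^7 * 1/3
= 128/2187 * 1/3 = 128/6561

128/6561


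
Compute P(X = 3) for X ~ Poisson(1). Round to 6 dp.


P(X=3) = e^(-1) * 1^3 / 3!
≈ 0.3678794412 * 1 / 6
≈ 0.061313

0.061313


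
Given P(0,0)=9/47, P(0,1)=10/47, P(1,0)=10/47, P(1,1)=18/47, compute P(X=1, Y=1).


Read from table: P(X=1, Y=1) = 18/47

18/47


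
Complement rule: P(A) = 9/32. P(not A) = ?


P(A') = 1 - P(A) = 1 - 9/32 = 23/32

23/32


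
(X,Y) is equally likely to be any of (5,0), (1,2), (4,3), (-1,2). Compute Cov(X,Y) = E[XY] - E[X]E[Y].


E[X]=9/4, E[Y]=7/4, E[XY]=3
Cov(X,Y) = E[XY] - E[X]E[Y] = 3 - 9/4*7/4 = -15/16

-15/16


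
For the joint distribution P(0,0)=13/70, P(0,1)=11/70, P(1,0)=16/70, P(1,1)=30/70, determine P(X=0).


P(X=0) = P(0,0)+P(0,1) = 13/70 + 11/70 = 24/70 = 12/35

12/35


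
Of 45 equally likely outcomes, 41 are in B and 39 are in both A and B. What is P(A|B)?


P(A|B) = P(A∩B)/P(B) = (39/45)/(41/45) = 39/41

39/41


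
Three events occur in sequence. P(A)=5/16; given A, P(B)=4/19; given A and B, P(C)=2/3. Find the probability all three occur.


P(A∩B∩C) = P(A) * P(B|A) * P(C|A∩B)
= 5/16 * 4/19 * 2/3
= 5/76 * 2/3 = 5/114

5/114


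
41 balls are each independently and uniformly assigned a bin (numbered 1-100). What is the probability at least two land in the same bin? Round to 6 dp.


P(all different) = prod((100-i)/100 for i=0..40) = 0.000067
P(at least one match) = 1 - 0.000067 = 0.999933

0.999933
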